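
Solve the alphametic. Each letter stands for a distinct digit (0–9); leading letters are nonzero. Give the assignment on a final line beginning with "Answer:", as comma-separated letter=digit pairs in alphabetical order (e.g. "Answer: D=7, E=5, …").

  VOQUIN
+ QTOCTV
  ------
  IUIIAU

Step 1. [col 1: N + V ≡ U (mod 10)] N=9 is one option consistent with column 1 (N + V ≡ U (mod 10), carry-in 0) — take it, so N=9.
Step 2. [col 1: N + V ≡ U (mod 10)] no forcing yet in column 1 (carry-in 0); V=2 is free and consistent — try it, so V=2.
Step 3. [col 1: N + V ≡ U (mod 10)] column 1: given N=9, V=2, carry-in 0, and digits 2,9 already taken and all letters distinct, N+V≡U (mod 10) forces U=1. So U=1.
Step 4. [col 2: I + T ≡ A (mod 10)] column 2 (I + T ≡ A (mod 10), carry-in 1) doesn't pin T yet; pick T=8 and continue. So T=8.
Step 5. [col 2: I + T ≡ A (mod 10)] column 2 (I + T ≡ A (mod 10), carry-in 1) doesn't pin I yet; pick I=7 and continue, so I=7.
Step 6. [col 2: I + T ≡ A (mod 10)] column 2 reads I+T+carry(1)=A with I=7, T=8; with digits 1,2,7,8,9 already taken and all letters distinct, the only value for A is 6, so A=6.
Step 7. [col 3: U + C ≡ I (mod 10)] in column 3 we have U+C≡I with carry-in 1; given U=1, I=7 and digits 1,2,6,7,8,9 already taken and all letters distinct, that pins C to 5. So C=5.
Step 8. [col 4: Q + O ≡ I (mod 10)] column 4 (Q + O ≡ I (mod 10), carry-in 0) doesn't pin O yet; pick O=3 and continue ⇒ O=3.
Step 9. [col 4: Q + O ≡ I (mod 10)] column 4 reads Q+O+carry(0)=I with O=3, I=7; with digits 1,2,3,5,6,7,8,9 already taken and all letters distinct, the only value for Q is 4. So Q=4.

Answer: A=6, C=5, I=7, N=9, O=3, Q=4, T=8, U=1, V=2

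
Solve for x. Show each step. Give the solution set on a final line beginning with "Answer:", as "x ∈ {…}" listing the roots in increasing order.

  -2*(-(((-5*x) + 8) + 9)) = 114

Step 1. [-2*(-(((-5*x) + 8) + 9)) = 114] -2·(inner) — divide through by -2 ⇒ div: -(((-5*x) + 8) + 9) = -57.
Step 2. [-(((-5*x) + 8) + 9) = -57] LHS negated; negate both sides. So neg: ((-5*x) + 8) + 9 = 57.
Step 3. [((-5*x) + 8) + 9 = 57] 9 comes off first (subtract 9) ⇒ sub: (-5*x) + 8 = 48.
Step 4. [(-5*x) + 8 = 48] 8 comes off first (subtract 8). So sub: -5*x = 40.
Step 5. [-5*x = 40] LHS = -5·(…); ÷-5 both sides. So div: x = -8.

Answer: x ∈ {-8}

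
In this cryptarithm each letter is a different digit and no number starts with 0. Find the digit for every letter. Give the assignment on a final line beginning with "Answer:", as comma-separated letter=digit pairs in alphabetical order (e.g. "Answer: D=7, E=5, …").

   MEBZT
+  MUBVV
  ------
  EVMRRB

Step 1. [col 1: T + V ≡ B (mod 10)] several values work for B in column 1 (T + V ≡ B (mod 10), carry-in 0); try B=6 ⇒ B=6.
Step 2. [col 1: T + V ≡ B (mod 10)] several values work for T in column 1 (T + V ≡ B (mod 10), carry-in 0); try T=2. So T=2.
Step 3. [E] the sum has 6 digits but both addends have 5; that extra leading digit E is the final carry, namely 1. So E=1.
Step 4. [col 1: T + V ≡ B (mod 10)] column 1: given T=2, B=6, carry-in 0, and digits 1,2,6 already taken and all letters distinct, T+V≡B (mod 10) forces V=4, so V=4.
Step 5. [col 2: Z + V ≡ R (mod 10)] column 2 (Z + V ≡ R (mod 10), carry-in 0) doesn't pin Z yet; pick Z=9 and continue, so Z=9.
Step 6. [col 2: Z + V ≡ R (mod 10)] in column 2 we have Z+V≡R with carry-in 0; given Z=9, V=4 and digits 1,2,4,6,9 already taken and all letters distinct, that pins R to 3, so R=3.
Step 7. [col 4: E + U ≡ M (mod 10)] column 4 (E + U ≡ M (mod 10), carry-in 1) doesn't pin U yet; pick U=5 and continue. So U=5.
Step 8. [col 4: E + U ≡ M (mod 10)] column 4: given E=1, U=5, carry-in 1, and digits 1,2,3,4,5,6,9 already taken and all letters distinct, E+U≡M (mod 10) forces M=7 ⇒ M=7.

Answer: B=6, E=1, M=7, R=3, T=2, U=5, V=4, Z=9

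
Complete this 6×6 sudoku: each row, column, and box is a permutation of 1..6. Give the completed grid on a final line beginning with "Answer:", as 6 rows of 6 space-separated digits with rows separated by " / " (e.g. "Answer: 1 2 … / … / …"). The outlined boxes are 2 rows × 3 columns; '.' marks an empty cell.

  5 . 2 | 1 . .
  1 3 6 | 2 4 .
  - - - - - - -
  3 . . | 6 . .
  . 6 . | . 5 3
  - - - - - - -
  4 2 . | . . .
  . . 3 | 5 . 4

Step 1. [r4c3∈{1,4}] r4c3 is the only open cell in row 4 admitting 1 ⇒ r4c3=1.
Step 2. [r6c5∈{1,2,6}] in row 6, 2 fits only at r6c5, so r6c5=2.
Step 3. [r3c5∈{1}] nothing but 1 survives at r3c5, so r3c5=1.
Step 4. [r3c2∈{4,5}] 5 has one home in col 2: r3c2. So r3c2=5.
Step 5. [r1c6∈{6}] r1c6 has the single candidate 6. So r1c6=6.
Step 6. [r5c4∈{3}] only 3 remains possible at r5c4. So r5c4=3.
Step 7. [r6c1∈{6}] r6c1's peers cover all but 6, so r6c1=6.
Step 8. [r3c3∈{4}] r3c3 is down to just 4, so r3c3=4.
Step 9. [r2c6∈{5}] only 5 remains possible at r2c6, so r2c6=5.
Step 10. [r4c4∈{4}] only 4 remains possible at r4c4 ⇒ r4c4=4.
Step 11. [r1c5∈{3}] r1c5 has the single candidate 3 ⇒ r1c5=3.
Step 12. [r5c6∈{1}] only 1 remains possible at r5c6 ⇒ r5c6=1.
Step 13. [r5c3∈{5}] r5c3 has the single candidate 5 ⇒ r5c3=5.
Step 14. [r1c2∈{4}] r1c2 has the single candidate 4, so r1c2=4.
Step 15. [r4c1∈{2}] only 2 remains possible at r4c1. So r4c1=2.
Step 16. [r6c2∈{1}] nothing but 1 survives at r6c2, so r6c2=1.
Step 17. [r3c6∈{2}] r3c6's peers cover all but 2 ⇒ r3c6=2.
Step 18. [r5c5∈{6}] only 6 remains possible at r5c5 ⇒ r5c5=6.

Answer: 5 4 2 1 3 6 / 1 3 6 2 4 5 / 3 5 4 6 1 2 / 2 6 1 4 5 3 / 4 2 5 3 6 1 / 6 1 3 5 2 4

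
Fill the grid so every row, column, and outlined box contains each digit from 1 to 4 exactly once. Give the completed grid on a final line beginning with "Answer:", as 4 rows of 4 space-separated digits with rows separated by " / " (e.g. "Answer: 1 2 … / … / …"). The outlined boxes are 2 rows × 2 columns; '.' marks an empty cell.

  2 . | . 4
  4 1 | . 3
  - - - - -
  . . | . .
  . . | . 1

Step 1. [r4c1∈{3}] r4c1 is down to just 3 ⇒ r4c1=3.
Step 2. [r3c4∈{2}] nothing but 2 survives at r3c4 ⇒ r3c4=2.
Step 3. [r3c2∈{4}] only 4 remains possible at r3c2, so r3c2=4.
Step 4. [r4c2∈{2}] r4c2 has the single candidate 2, so r4c2=2.
Step 5. [r1c3∈{1}] r1c3 has the single candidate 1 ⇒ r1c3=1.
Step 6. [r3c1∈{1}] nothing but 1 survives at r3c1, so r3c1=1.
Step 7. [r2c3∈{2}] r2c3's peers cover all but 2. So r2c3=2.
Step 8. [r4c3∈{4}] nothing but 4 survives at r4c3 ⇒ r4c3=4.
Step 9. [r3c3∈{3}] r3c3's peers cover all but 3. So r3c3=3.
Step 10. [r1c2∈{3}] r1c2 is down to just 3 ⇒ r1c2=3.

Answer: 2 3 1 4 / 4 1 2 3 / 1 4 3 2 / 3 2 4 1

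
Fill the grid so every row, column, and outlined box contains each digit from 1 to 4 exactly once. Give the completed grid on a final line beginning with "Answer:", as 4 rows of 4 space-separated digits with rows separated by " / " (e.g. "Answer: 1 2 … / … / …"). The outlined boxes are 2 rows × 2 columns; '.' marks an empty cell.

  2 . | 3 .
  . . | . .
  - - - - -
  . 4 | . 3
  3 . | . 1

Step 1. [r2c3∈{1,2,4}] across col 3, 1 lands solely at r2c3 ⇒ r2c3=1.
Step 2. [r4c3∈{2,4}] row 4 places 4 nowhere but r4c3 ⇒ r4c3=4.
Step 3. [r1c4∈{4}] only 4 remains possible at r1c4 ⇒ r1c4=4.
Step 4. [r2c4∈{2}] r2c4's peers cover all but 2. So r2c4=2.
Step 5. [r2c2∈{3}] r2c2's peers cover all but 3. So r2c2=3.
Step 6. [r3c1∈{1}] only 1 remains possible at r3c1 ⇒ r3c1=1.
Step 7. [r1c2∈{1}] nothing but 1 survives at r1c2. So r1c2=1.
Step 8. [r4c2∈{2}] r4c2 is down to just 2 ⇒ r4c2=2.
Step 9. [r3c3∈{2}] r3c3 has the single candidate 2. So r3c3=2.
Step 10. [r2c1∈{4}] r2c1 is down to just 4 ⇒ r2c1=4.

Answer: 2 1 3 4 / 4 3 1 2 / 1 4 2 3 / 3 2 4 1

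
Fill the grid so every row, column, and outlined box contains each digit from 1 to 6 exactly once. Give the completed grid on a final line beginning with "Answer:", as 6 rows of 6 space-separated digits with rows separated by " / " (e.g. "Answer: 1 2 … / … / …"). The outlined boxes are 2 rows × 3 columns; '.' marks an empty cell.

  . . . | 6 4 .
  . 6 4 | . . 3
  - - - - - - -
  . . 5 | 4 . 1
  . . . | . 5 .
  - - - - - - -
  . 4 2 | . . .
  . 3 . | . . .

Step 1. [r3c2∈{2}] nothing but 2 survives at r3c2 ⇒ r3c2=2.
Step 2. [r1c2∈{1,5}] across col 2, 5 lands solely at r1c2, so r1c2=5.
Step 3. [r1c6∈{2}] r1c6 has the single candidate 2, so r1c6=2.
Step 4. [r4c6∈{6}] r4c6's peers cover all but 6, so r4c6=6.
Step 5. [r6c3∈{1,6}] 6 has one home in col 3: r6c3, so r6c3=6.
Step 6. [r5c6∈{5}] only 5 remains possible at r5c6. So r5c6=5.
Step 7. [r5c1∈{1}] r5c1 has the single candidate 1 ⇒ r5c1=1.
Step 8. [r1c1∈{3}] r1c1's peers cover all but 3. So r1c1=3.
Step 9. [r6c5∈{1,2}] in col 5, 2 fits only at r6c5 ⇒ r6c5=2.
Step 10. [r3c5∈{3}] r3c5's peers cover all but 3, so r3c5=3.
Step 11. [r1c3∈{1}] r1c3 has the single candidate 1, so r1c3=1.
Step 12. [r6c4∈{1}] nothing but 1 survives at r6c4, so r6c4=1.
Step 13. [r4c2∈{1}] nothing but 1 survives at r4c2, so r4c2=1.
Step 14. [r6c1∈{5}] r6c1 has the single candidate 5 ⇒ r6c1=5.
Step 15. [r6c6∈{4}] r6c6 has the single candidate 4. So r6c6=4.
Step 16. [r4c3∈{3}] r4c3 is down to just 3, so r4c3=3.
Step 17. [r5c5∈{6}] nothing but 6 survives at r5c5, so r5c5=6.
Step 18. [r4c1∈{4}] r4c1 is down to just 4. So r4c1=4.
Step 19. [r3c1∈{6}] r3c1 is down to just 6 ⇒ r3c1=6.
Step 20. [r2c5∈{1}] nothing but 1 survives at r2c5, so r2c5=1.
Step 21. [r4c4∈{2}] only 2 remains possible at r4c4, so r4c4=2.
Step 22. [r2c1∈{2}] only 2 remains possible at r2c1. So r2c1=2.
Step 23. [r5c4∈{3}] r5c4 has the single candidate 3 ⇒ r5c4=3.
Step 24. [r2c4∈{5}] only 5 remains possible at r2c4 ⇒ r2c4=5.

Answer: 3 5 1 6 4 2 / 2 6 4 5 1 3 / 6 2 5 4 3 1 / 4 1 3 2 5 6 / 1 4 2 3 6 5 / 5 3 6 1 2 4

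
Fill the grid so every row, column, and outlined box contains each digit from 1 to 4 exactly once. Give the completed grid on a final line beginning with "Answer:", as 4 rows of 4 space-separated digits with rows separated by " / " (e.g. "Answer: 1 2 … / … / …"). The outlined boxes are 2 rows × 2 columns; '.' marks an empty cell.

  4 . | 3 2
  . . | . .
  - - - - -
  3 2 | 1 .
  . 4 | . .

Step 1. [r2c4∈{1,4}] in col 4, 1 fits only at r2c4. So r2c4=1.
Step 2. [r2c3∈{4}] r2c3's peers cover all but 4, so r2c3=4.
Step 3. [r4c4∈{3}] r4c4 is down to just 3. So r4c4=3.
Step 4. [r1c2∈{1}] only 1 remains possible at r1c2 ⇒ r1c2=1.
Step 5. [r4c3∈{2}] r4c3 is down to just 2, so r4c3=2.
Step 6. [r3c4∈{4}] r3c4's peers cover all but 4, so r3c4=4.
Step 7. [r2c2∈{3}] only 3 remains possible at r2c2, so r2c2=3.
Step 8. [r2c1∈{2}] nothing but 2 survives at r2c1. So r2c1=2.
Step 9. [r4c1∈{1}] r4c1 is down to just 1, so r4c1=1.

Answer: 4 1 3 2 / 2 3 4 1 / 3 2 1 4 / 1 4 2 3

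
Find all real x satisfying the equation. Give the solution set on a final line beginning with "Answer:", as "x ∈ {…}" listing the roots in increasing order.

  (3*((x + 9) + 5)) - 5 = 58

Step 1. [(3*((x + 9) + 5)) - 5 = 58] 5 comes off first (add 5). So sub: 3*((x + 9) + 5) = 63.
Step 2. [3*((x + 9) + 5) = 63] leading coefficient 3: divide by 3, so div: (x + 9) + 5 = 21.
Step 3. [(x + 9) + 5 = 21] the outer +5 inverts by subtracting 5, so sub: x + 9 = 16.
Step 4. [x + 9 = 16] peel the +9: subtract 9 from each side, so sub: x = 7.

Answer: x ∈ {7}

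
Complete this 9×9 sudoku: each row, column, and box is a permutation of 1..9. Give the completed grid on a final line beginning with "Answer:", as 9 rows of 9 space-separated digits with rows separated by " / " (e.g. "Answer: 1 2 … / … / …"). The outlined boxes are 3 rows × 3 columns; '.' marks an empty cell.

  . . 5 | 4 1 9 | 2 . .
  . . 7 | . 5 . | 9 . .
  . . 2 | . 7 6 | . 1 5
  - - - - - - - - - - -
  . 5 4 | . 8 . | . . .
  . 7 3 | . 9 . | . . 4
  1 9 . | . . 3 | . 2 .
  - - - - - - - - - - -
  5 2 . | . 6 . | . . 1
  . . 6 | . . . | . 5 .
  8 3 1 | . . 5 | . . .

Step 1. [r8c1∈{4,7,9}] across col 1, 7 lands solely at r8c1. So r8c1=7.
Step 2. [r8c5∈{2,3,4}] across col 5, 3 lands solely at r8c5, so r8c5=3.
Step 3. [r9c5∈{2,4}] 2 has one home in col 5: r9c5 ⇒ r9c5=2.
Step 4. [r8c2∈{4}] r8c2's peers cover all but 4 ⇒ r8c2=4.
Step 5. [r8c7∈{8}] r8c7 is down to just 8 ⇒ r8c7=8.
Step 6. [r5c8∈{6,8}] in row 5, 8 fits only at r5c8 ⇒ r5c8=8.
Step 7. [r7c6∈{4,7,8}] across col 6, 4 lands solely at r7c6. So r7c6=4.
Step 8. [r4c6∈{1,2,7}] in col 6, 7 fits only at r4c6. So r4c6=7.
Step 9. [r2c6∈{2,8}] in col 6, 8 fits only at r2c6. So r2c6=8.
Step 10. [r1c9∈{3,6,7,8}] in col 9, 8 fits only at r1c9. So r1c9=8.
Step 11. [r1c2∈{6}] r1c2 is down to just 6. So r1c2=6.
Step 12. [r5c6∈{1,2}] in col 6, 2 fits only at r5c6. So r5c6=2.
Step 13. [r1c1∈{3}] r1c1's peers cover all but 3 ⇒ r1c1=3.
Step 14. [r5c1∈{6}] nothing but 6 survives at r5c1. So r5c1=6.
Step 15. [r1c8∈{7}] nothing but 7 survives at r1c8. So r1c8=7.
Step 16. [r3c4∈{3}] nothing but 3 survives at r3c4 ⇒ r3c4=3.
Step 17. [r3c7∈{4}] r3c7 has the single candidate 4 ⇒ r3c7=4.
Step 18. [r7c3∈{9}] r7c3's peers cover all but 9 ⇒ r7c3=9.
Step 19. [r7c8∈{3}] nothing but 3 survives at r7c8 ⇒ r7c8=3.
Step 20. [r7c7∈{7}] r7c7's peers cover all but 7, so r7c7=7.
Step 21. [r9c7∈{6}] r9c7 is down to just 6. So r9c7=6.
Step 22. [r9c9∈{9}] nothing but 9 survives at r9c9, so r9c9=9.
Step 23. [r4c7∈{1,3}] in col 7, 3 fits only at r4c7 ⇒ r4c7=3.
Step 24. [r4c9∈{6}] r4c9's peers cover all but 6, so r4c9=6.
Step 25. [r5c7∈{1,5}] 1 has one home in col 7: r5c7. So r5c7=1.
Step 26. [r6c7∈{5}] r6c7's peers cover all but 5. So r6c7=5.
Step 27. [r8c4∈{1,9}] 9 has one home in row 8: r8c4, so r8c4=9.
Step 28. [r2c2∈{1}] nothing but 1 survives at r2c2. So r2c2=1.
Step 29. [r6c5∈{4}] r6c5's peers cover all but 4. So r6c5=4.
Step 30. [r6c3∈{8}] only 8 remains possible at r6c3, so r6c3=8.
Step 31. [r4c4∈{1}] r4c4 is down to just 1 ⇒ r4c4=1.
Step 32. [r9c8∈{4}] r9c8's peers cover all but 4 ⇒ r9c8=4.
Step 33. [r4c8∈{9}] nothing but 9 survives at r4c8, so r4c8=9.
Step 34. [r2c8∈{6}] r2c8 has the single candidate 6 ⇒ r2c8=6.
Step 35. [r2c4∈{2}] nothing but 2 survives at r2c4. So r2c4=2.
Step 36. [r3c2∈{8}] r3c2 is down to just 8. So r3c2=8.
Step 37. [r3c1∈{9}] only 9 remains possible at r3c1 ⇒ r3c1=9.
Step 38. [r6c9∈{7}] r6c9's peers cover all but 7, so r6c9=7.
Step 39. [r8c9∈{2}] r8c9's peers cover all but 2 ⇒ r8c9=2.
Step 40. [r6c4∈{6}] r6c4's peers cover all but 6 ⇒ r6c4=6.
Step 41. [r4c1∈{2}] r4c1 is down to just 2. So r4c1=2.
Step 42. [r9c4∈{7}] r9c4 is down to just 7. So r9c4=7.
Step 43. [r7c4∈{8}] r7c4's peers cover all but 8 ⇒ r7c4=8.
Step 44. [r2c1∈{4}] r2c1 is down to just 4, so r2c1=4.
Step 45. [r5c4∈{5}] r5c4's peers cover all but 5 ⇒ r5c4=5.
Step 46. [r8c6∈{1}] nothing but 1 survives at r8c6. So r8c6=1.
Step 47. [r2c9∈{3}] r2c9 has the single candidate 3, so r2c9=3.

Answer: 3 6 5 4 1 9 2 7 8 / 4 1 7 2 5 8 9 6 3 / 9 8 2 3 7 6 4 1 5 / 2 5 4 1 8 7 3 9 6 / 6 7 3 5 9 2 1 8 4 / 1 9 8 6 4 3 5 2 7 / 5 2 9 8 6 4 7 3 1 / 7 4 6 9 3 1 8 5 2 / 8 3 1 7 2 5 6 4 9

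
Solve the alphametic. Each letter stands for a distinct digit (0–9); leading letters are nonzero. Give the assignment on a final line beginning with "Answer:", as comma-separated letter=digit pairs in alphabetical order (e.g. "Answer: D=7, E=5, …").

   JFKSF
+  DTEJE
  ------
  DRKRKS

Step 1. [D] the sum has 6 digits but both addends have 5; that extra leading digit D is the final carry, namely 1. So D=1.
Step 2. [col 1: F + E ≡ S (mod 10)] several values work for E in column 1 (F + E ≡ S (mod 10), carry-in 0); try E=7, so E=7.
Step 3. [col 1: F + E ≡ S (mod 10)] no forcing yet in column 1 (carry-in 0); F=6 is free and consistent — try it. So F=6.
Step 4. [col 1: F + E ≡ S (mod 10)] column 1 reads F+E+carry(0)=S with F=6, E=7; with digits 1,6,7 already taken and all letters distinct, the only value for S is 3, so S=3.
Step 5. [col 2: S + J ≡ K (mod 10)] no forcing yet in column 2 (carry-in 1); J=8 is free and consistent — try it ⇒ J=8.
Step 6. [col 2: S + J ≡ K (mod 10)] in column 2 we have S+J≡K with carry-in 1; given S=3, J=8 and digits 1,3,6,7,8 already taken and all letters distinct, that pins K to 2 ⇒ K=2.
Step 7. [col 3: K + E ≡ R (mod 10)] column 3 reads K+E+carry(1)=R with K=2, E=7; with digits 1,2,3,6,7,8 already taken and all letters distinct, the only value for R is 0 ⇒ R=0.
Step 8. [col 4: F + T ≡ K (mod 10)] from column 4 (F=6, K=2, carry-in 1, digits 0,1,2,3,6,7,8 already taken and all letters distinct): T must equal 5, so T=5.

Answer: D=1, E=7, F=6, J=8, K=2, R=0, S=3, T=5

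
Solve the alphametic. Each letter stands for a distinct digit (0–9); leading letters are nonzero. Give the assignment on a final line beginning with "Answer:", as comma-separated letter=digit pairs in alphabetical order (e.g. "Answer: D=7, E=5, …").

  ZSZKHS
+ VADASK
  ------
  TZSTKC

Step 1. [col 1: S + K ≡ C (mod 10)] column 1 (S + K ≡ C (mod 10), carry-in 0) doesn't pin S yet; pick S=2 and continue, so S=2.
Step 2. [col 1: S + K ≡ C (mod 10)] column 1 (S + K ≡ C (mod 10), carry-in 0) doesn't pin K yet; pick K=6 and continue, so K=6.
Step 3. [col 1: S + K ≡ C (mod 10)] column 1: given S=2, K=6, carry-in 0, and digits 2,6 already taken and all letters distinct, S+K≡C (mod 10) forces C=8. So C=8.
Step 4. [col 2: H + S ≡ K (mod 10)] from column 2 (S=2, K=6, carry-in 0, digits 2,6,8 already taken and all letters distinct): H must equal 4, so H=4.
Step 5. [col 3: K + A ≡ T (mod 10)] column 3 (K + A ≡ T (mod 10), carry-in 0) doesn't pin T yet; pick T=5 and continue, so T=5.
Step 6. [col 3: K + A ≡ T (mod 10)] column 3: given K=6, T=5, carry-in 0, and digits 2,4,5,6,8 already taken and all letters distinct, K+A≡T (mod 10) forces A=9 ⇒ A=9.
Step 7. [col 4: Z + D ≡ S (mod 10)] several values work for D in column 4 (Z + D ≡ S (mod 10), carry-in 1); try D=0. So D=0.
Step 8. [col 4: Z + D ≡ S (mod 10)] column 4 reads Z+D+carry(1)=S with D=0, S=2; with digits 0,2,4,5,6,8,9 already taken and all letters distinct, the only value for Z is 1. So Z=1.
Step 9. [col 6: Z + V ≡ T (mod 10)] column 6 reads Z+V+carry(1)=T with Z=1, T=5; with digits 0,1,2,4,5,6,8,9 already taken and all letters distinct, the only value for V is 3. So V=3.

Answer: A=9, C=8, D=0, H=4, K=6, S=2, T=5, V=3, Z=1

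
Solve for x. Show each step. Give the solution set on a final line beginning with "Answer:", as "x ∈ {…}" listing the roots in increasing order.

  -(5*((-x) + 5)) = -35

Step 1. [-(5*((-x) + 5)) = -35] LHS negated; negate both sides ⇒ neg: 5*((-x) + 5) = 35.
Step 2. [5*((-x) + 5) = 35] LHS = 5·(…); ÷5 both sides ⇒ div: (-x) + 5 = 7.
Step 3. [(-x) + 5 = 7] peel the +5: subtract 5 from each side, so sub: -x = 2.
Step 4. [-x = 2] LHS negated; negate both sides. So neg: x = -2.

Answer: x ∈ {-2}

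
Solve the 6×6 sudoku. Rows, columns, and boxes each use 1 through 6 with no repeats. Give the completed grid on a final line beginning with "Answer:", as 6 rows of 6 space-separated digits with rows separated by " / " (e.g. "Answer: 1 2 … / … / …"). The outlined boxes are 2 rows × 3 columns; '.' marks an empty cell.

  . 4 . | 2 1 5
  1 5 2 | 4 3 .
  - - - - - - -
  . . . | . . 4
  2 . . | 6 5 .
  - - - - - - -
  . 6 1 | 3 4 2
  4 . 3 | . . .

Step 1. [r3c4∈{1}] r3c4 has the single candidate 1. So r3c4=1.
Step 2. [r3c2∈{3}] r3c2 is down to just 3, so r3c2=3.
Step 3. [r1c3∈{6}] r1c3 has the single candidate 6. So r1c3=6.
Step 4. [r3c1∈{5,6}] r3c1 is the only open cell in row 3 admitting 6 ⇒ r3c1=6.
Step 5. [r6c6∈{1,6}] in row 6, 1 fits only at r6c6. So r6c6=1.
Step 6. [r4c3∈{4}] r4c3's peers cover all but 4, so r4c3=4.
Step 7. [r6c5∈{6}] r6c5's peers cover all but 6, so r6c5=6.
Step 8. [r6c2∈{2}] r6c2's peers cover all but 2 ⇒ r6c2=2.
Step 9. [r6c4∈{5}] only 5 remains possible at r6c4 ⇒ r6c4=5.
Step 10. [r3c5∈{2}] only 2 remains possible at r3c5, so r3c5=2.
Step 11. [r4c2∈{1}] only 1 remains possible at r4c2. So r4c2=1.
Step 12. [r4c6∈{3}] r4c6's peers cover all but 3 ⇒ r4c6=3.
Step 13. [r5c1∈{5}] r5c1 is down to just 5, so r5c1=5.
Step 14. [r1c1∈{3}] r1c1 has the single candidate 3, so r1c1=3.
Step 15. [r3c3∈{5}] r3c3's peers cover all but 5. So r3c3=5.
Step 16. [r2c6∈{6}] r2c6 has the single candidate 6. So r2c6=6.

Answer: 3 4 6 2 1 5 / 1 5 2 4 3 6 / 6 3 5 1 2 4 / 2 1 4 6 5 3 / 5 6 1 3 4 2 / 4 2 3 5 6 1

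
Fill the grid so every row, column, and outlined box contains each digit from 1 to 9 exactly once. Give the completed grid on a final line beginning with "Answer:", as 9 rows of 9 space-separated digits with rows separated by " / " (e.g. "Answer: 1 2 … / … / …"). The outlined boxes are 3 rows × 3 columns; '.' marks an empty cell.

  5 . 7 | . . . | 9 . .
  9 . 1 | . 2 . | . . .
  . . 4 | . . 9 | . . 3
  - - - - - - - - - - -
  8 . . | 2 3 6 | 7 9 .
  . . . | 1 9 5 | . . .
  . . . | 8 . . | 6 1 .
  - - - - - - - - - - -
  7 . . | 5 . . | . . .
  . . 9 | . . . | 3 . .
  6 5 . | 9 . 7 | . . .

Step 1. [r6c6∈{4}] r6c6 has the single candidate 4, so r6c6=4.
Step 2. [r8c1∈{1,2,4}] col 1 places 1 nowhere but r8c1 ⇒ r8c1=1.
Step 3. [r7c6∈{1,2,3,8}] in box 8, 3 fits only at r7c6, so r7c6=3.
Step 4. [r2c6∈{8}] r2c6 has the single candidate 8, so r2c6=8.
Step 5. [r5c1∈{2,3,4}] col 1 places 4 nowhere but r5c1, so r5c1=4.
Step 6. [r4c9∈{4,5}] 4 has one home in row 4: r4c9, so r4c9=4.
Step 7. [r3c1∈{2}] only 2 remains possible at r3c1 ⇒ r3c1=2.
Step 8. [r3c5∈{1,5,6,7}] across col 5, 5 lands solely at r3c5. So r3c5=5.
Step 9. [r5c2∈{2,3,6,7}] r5c2 is the only open cell in row 5 admitting 7, so r5c2=7.
Step 10. [r7c9∈{1,2,6,8,9}] row 7 places 9 nowhere but r7c9 ⇒ r7c9=9.
Step 11. [r6c9∈{2,5}] r6c9 is the only open cell in box 6 admitting 5 ⇒ r6c9=5.
Step 12. [r8c8∈{2,4,5,6,7,8}] in row 8, 5 fits only at r8c8, so r8c8=5.
Step 13. [r9c3∈{2,3,8}] in row 9, 3 fits only at r9c3, so r9c3=3.
Step 14. [r7c3∈{2,8}] 8 has one home in col 3: r7c3 ⇒ r7c3=8.
Step 15. [r3c7∈{1,8}] 1 has one home in row 3: r3c7, so r3c7=1.
Step 16. [r7c5∈{1,4,6}] across row 7, 1 lands solely at r7c5. So r7c5=1.
Step 17. [r7c8∈{2,4,6}] across row 7, 6 lands solely at r7c8 ⇒ r7c8=6.
Step 18. [r8c9∈{2,7,8}] row 8 places 7 nowhere but r8c9, so r8c9=7.
Step 19. [r8c5∈{4,6,8}] 8 has one home in row 8: r8c5. So r8c5=8.
Step 20. [r1c5∈{4,6}] across col 5, 6 lands solely at r1c5 ⇒ r1c5=6.
Step 21. [r9c5∈{4}] nothing but 4 survives at r9c5, so r9c5=4.
Step 22. [r7c7∈{2,4}] across box 9, 4 lands solely at r7c7, so r7c7=4.
Step 23. [r3c2∈{6,8}] 6 has one home in row 3: r3c2. So r3c2=6.
Step 24. [r3c8∈{7,8}] 8 has one home in row 3: r3c8. So r3c8=8.
Step 25. [r9c8∈{2}] only 2 remains possible at r9c8 ⇒ r9c8=2.
Step 26. [r2c2∈{3}] r2c2 is down to just 3 ⇒ r2c2=3.
Step 27. [r5c7∈{2,8}] r5c7 is the only open cell in col 7 admitting 2, so r5c7=2.
Step 28. [r1c8∈{4}] only 4 remains possible at r1c8 ⇒ r1c8=4.
Step 29. [r7c2∈{2}] only 2 remains possible at r7c2, so r7c2=2.
Step 30. [r3c4∈{7}] nothing but 7 survives at r3c4. So r3c4=7.
Step 31. [r9c9∈{1,8}] 1 has one home in row 9: r9c9, so r9c9=1.
Step 32. [r4c2∈{1}] nothing but 1 survives at r4c2, so r4c2=1.
Step 33. [r8c2∈{4}] r8c2 is down to just 4. So r8c2=4.
Step 34. [r1c9∈{2}] r1c9 is down to just 2. So r1c9=2.
Step 35. [r5c8∈{3}] only 3 remains possible at r5c8 ⇒ r5c8=3.
Step 36. [r2c9∈{6}] r2c9 has the single candidate 6. So r2c9=6.
Step 37. [r1c4∈{3}] only 3 remains possible at r1c4 ⇒ r1c4=3.
Step 38. [r1c6∈{1}] r1c6 has the single candidate 1. So r1c6=1.
Step 39. [r5c3∈{6}] r5c3 is down to just 6. So r5c3=6.
Step 40. [r2c8∈{7}] only 7 remains possible at r2c8 ⇒ r2c8=7.
Step 41. [r1c2∈{8}] nothing but 8 survives at r1c2. So r1c2=8.
Step 42. [r2c7∈{5}] r2c7 has the single candidate 5. So r2c7=5.
Step 43. [r2c4∈{4}] nothing but 4 survives at r2c4, so r2c4=4.
Step 44. [r8c6∈{2}] r8c6 is down to just 2 ⇒ r8c6=2.
Step 45. [r9c7∈{8}] r9c7 is down to just 8. So r9c7=8.
Step 46. [r4c3∈{5}] r4c3's peers cover all but 5. So r4c3=5.
Step 47. [r8c4∈{6}] r8c4's peers cover all but 6 ⇒ r8c4=6.
Step 48. [r6c2∈{9}] r6c2's peers cover all but 9 ⇒ r6c2=9.
Step 49. [r6c3∈{2}] nothing but 2 survives at r6c3. So r6c3=2.
Step 50. [r6c1∈{3}] r6c1's peers cover all but 3. So r6c1=3.
Step 51. [r6c5∈{7}] r6c5 is down to just 7. So r6c5=7.
Step 52. [r5c9∈{8}] only 8 remains possible at r5c9. So r5c9=8.

Answer: 5 8 7 3 6 1 9 4 2 / 9 3 1 4 2 8 5 7 6 / 2 6 4 7 5 9 1 8 3 / 8 1 5 2 3 6 7 9 4 / 4 7 6 1 9 5 2 3 8 / 3 9 2 8 7 4 6 1 5 / 7 2 8 5 1 3 4 6 9 / 1 4 9 6 8 2 3 5 7 / 6 5 3 9 4 7 8 2 1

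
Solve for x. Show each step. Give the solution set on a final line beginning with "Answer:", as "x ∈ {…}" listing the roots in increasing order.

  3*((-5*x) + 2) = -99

Step 1. [3*((-5*x) + 2) = -99] divide by the outer 3 ⇒ div: (-5*x) + 2 = -33.
Step 2. [(-5*x) + 2 = -33] peel the +2: subtract 2 from each side ⇒ sub: -5*x = -35.
Step 3. [-5*x = -35] LHS = -5·(…); ÷-5 both sides ⇒ div: x = 7.

Answer: x ∈ {7}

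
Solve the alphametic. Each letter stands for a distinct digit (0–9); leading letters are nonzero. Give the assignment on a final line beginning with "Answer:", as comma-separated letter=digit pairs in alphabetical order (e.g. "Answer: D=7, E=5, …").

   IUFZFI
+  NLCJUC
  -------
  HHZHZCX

Step 1. [col 1: I + C ≡ X (mod 10)] X=5 is one option consistent with column 1 (I + C ≡ X (mod 10), carry-in 0) — take it. So X=5.
Step 2. [col 1: I + C ≡ X (mod 10)] no forcing yet in column 1 (carry-in 0); I=8 is free and consistent — try it, so I=8.
Step 3. [H] adding two 6-digit numbers gives at most 6+1 digits, and here it does — H is that final carry and must be 1 ⇒ H=1.
Step 4. [col 1: I + C ≡ X (mod 10)] column 1 reads I+C+carry(0)=X with I=8, X=5; with digits 1,5,8 already taken and all letters distinct, the only value for C is 7. So C=7.
Step 5. [col 2: F + U ≡ C (mod 10)] F=4 is one option consistent with column 2 (F + U ≡ C (mod 10), carry-in 1) — take it. So F=4.
Step 6. [col 2: F + U ≡ C (mod 10)] in column 2 we have F+U≡C with carry-in 1; given F=4, C=7 and digits 1,4,5,7,8 already taken and all letters distinct, that pins U to 2 ⇒ U=2.
Step 7. [col 3: Z + J ≡ Z (mod 10)] from column 3 (nothing yet, carry-in 0, digits 1,2,4,5,7,8 already taken and all letters distinct): J must equal 0, so J=0.
Step 8. [col 3: Z + J ≡ Z (mod 10)] no forcing yet in column 3 (carry-in 0); Z=9 is free and consistent — try it. So Z=9.
Step 9. [col 5: U + L ≡ Z (mod 10)] in column 5 we have U+L≡Z with carry-in 1; given U=2, Z=9 and digits 0,1,2,4,5,7,8,9 already taken and all letters distinct, that pins L to 6. So L=6.
Step 10. [col 6: I + N ≡ H (mod 10)] in column 6 we have I+N≡H with carry-in 0; given I=8, H=1 and digits 0,1,2,4,5,6,7,8,9 already taken and all letters distinct, that pins N to 3 ⇒ N=3.

Answer: C=7, F=4, H=1, I=8, J=0, L=6, N=3, U=2, X=5, Z=9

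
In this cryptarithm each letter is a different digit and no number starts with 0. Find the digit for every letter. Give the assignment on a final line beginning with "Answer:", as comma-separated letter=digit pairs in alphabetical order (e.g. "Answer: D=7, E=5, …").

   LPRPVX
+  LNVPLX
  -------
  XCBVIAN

Step 1. [col 1: X + X ≡ N (mod 10)] X=1 is one option consistent with column 1 (X + X ≡ N (mod 10), carry-in 0) — take it, so X=1.
Step 2. [col 1: X + X ≡ N (mod 10)] column 1 reads X+X+carry(0)=N with X=1; with digits 1 already taken and all letters distinct, the only value for N is 2 ⇒ N=2.
Step 3. [col 2: V + L ≡ A (mod 10)] several values work for A in column 2 (V + L ≡ A (mod 10), carry-in 0); try A=4, so A=4.
Step 4. [col 2: V + L ≡ A (mod 10)] no forcing yet in column 2 (carry-in 0); V=8 is free and consistent — try it. So V=8.
Step 5. [col 2: V + L ≡ A (mod 10)] from column 2 (V=8, A=4, carry-in 0, digits 1,2,4,8 already taken and all letters distinct): L must equal 6 ⇒ L=6.
Step 6. [col 3: P + P ≡ I (mod 10)] no forcing yet in column 3 (carry-in 1); I=5 is free and consistent — try it ⇒ I=5.
Step 7. [col 3: P + P ≡ I (mod 10)] from column 3 (I=5, carry-in 1, digits 1,2,4,5,6,8 already taken and all letters distinct): P must equal 7. So P=7.
Step 8. [col 4: R + V ≡ V (mod 10)] column 4 reads R+V+carry(1)=V with V=8; with digits 1,2,4,5,6,7,8 already taken and all letters distinct, the only value for R is 9, so R=9.
Step 9. [col 5: P + N ≡ B (mod 10)] in column 5 we have P+N≡B with carry-in 1; given P=7, N=2 and digits 1,2,4,5,6,7,8,9 already taken and all letters distinct, that pins B to 0 ⇒ B=0.
Step 10. [col 6: L + L ≡ C (mod 10)] in column 6 we have L+L≡C with carry-in 1; given L=6 and digits 0,1,2,4,5,6,7,8,9 already taken and all letters distinct, that pins C to 3. So C=3.

Answer: A=4, B=0, C=3, I=5, L=6, N=2, P=7, R=9, V=8, X=1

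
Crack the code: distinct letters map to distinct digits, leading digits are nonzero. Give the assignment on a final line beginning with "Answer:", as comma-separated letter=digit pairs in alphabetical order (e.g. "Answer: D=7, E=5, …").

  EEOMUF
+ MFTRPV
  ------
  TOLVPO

Step 1. [col 1: F + V ≡ O (mod 10)] several values work for O in column 1 (F + V ≡ O (mod 10), carry-in 0); try O=2. So O=2.
Step 2. [col 1: F + V ≡ O (mod 10)] several values work for F in column 1 (F + V ≡ O (mod 10), carry-in 0); try F=7, so F=7.
Step 3. [col 1: F + V ≡ O (mod 10)] column 1 reads F+V+carry(0)=O with F=7, O=2; with digits 2,7 already taken and all letters distinct, the only value for V is 5. So V=5.
Step 4. [col 2: U + P ≡ P (mod 10)] column 2 reads U+P+carry(1)=P with nothing yet; with digits 2,5,7 already taken and all letters distinct, the only value for U is 9, so U=9.
Step 5. [col 2: U + P ≡ P (mod 10)] no forcing yet in column 2 (carry-in 1); P=6 is free and consistent — try it ⇒ P=6.
Step 6. [col 3: M + R ≡ V (mod 10)] no forcing yet in column 3 (carry-in 1); M=3 is free and consistent — try it ⇒ M=3.
Step 7. [col 3: M + R ≡ V (mod 10)] from column 3 (M=3, V=5, carry-in 1, digits 2,3,5,6,7,9 already taken and all letters distinct): R must equal 1, so R=1.
Step 8. [col 4: O + T ≡ L (mod 10)] in column 4 we have O+T≡L with carry-in 0; given O=2 and digits 1,2,3,5,6,7,9 already taken and all letters distinct, that pins T to 8 ⇒ T=8.
Step 9. [col 4: O + T ≡ L (mod 10)] in column 4 we have O+T≡L with carry-in 0; given O=2, T=8 and digits 1,2,3,5,6,7,8,9 already taken and all letters distinct, that pins L to 0 ⇒ L=0.
Step 10. [col 5: E + F ≡ O (mod 10)] column 5: given F=7, O=2, carry-in 1, and digits 0,1,2,3,5,6,7,8,9 already taken and all letters distinct, E+F≡O (mod 10) forces E=4, so E=4.

Answer: E=4, F=7, L=0, M=3, O=2, P=6, R=1, T=8, U=9, V=5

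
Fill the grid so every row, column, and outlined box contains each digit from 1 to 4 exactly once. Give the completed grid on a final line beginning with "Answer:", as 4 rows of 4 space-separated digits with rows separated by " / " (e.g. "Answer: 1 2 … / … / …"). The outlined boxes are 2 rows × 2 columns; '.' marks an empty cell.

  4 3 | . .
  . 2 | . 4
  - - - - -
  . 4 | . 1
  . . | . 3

Step 1. [r3c3∈{2}] only 2 remains possible at r3c3. So r3c3=2.
Step 2. [r2c1∈{1}] only 1 remains possible at r2c1 ⇒ r2c1=1.
Step 3. [r1c3∈{1}] r1c3 has the single candidate 1 ⇒ r1c3=1.
Step 4. [r2c3∈{3}] only 3 remains possible at r2c3 ⇒ r2c3=3.
Step 5. [r4c3∈{4}] r4c3 is down to just 4. So r4c3=4.
Step 6. [r1c4∈{2}] only 2 remains possible at r1c4, so r1c4=2.
Step 7. [r4c1∈{2}] r4c1 has the single candidate 2, so r4c1=2.
Step 8. [r3c1∈{3}] nothing but 3 survives at r3c1. So r3c1=3.
Step 9. [r4c2∈{1}] r4c2 is down to just 1, so r4c2=1.

Answer: 4 3 1 2 / 1 2 3 4 / 3 4 2 1 / 2 1 4 3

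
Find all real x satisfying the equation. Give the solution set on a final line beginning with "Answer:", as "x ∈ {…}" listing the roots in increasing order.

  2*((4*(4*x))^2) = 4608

Step 1. [2*((4*(4*x))^2) = 4608] LHS = 2·(…); ÷2 both sides, so div: (4*(4*x))^2 = 2304.
Step 2. [(4*(4*x))^2 = 2304] √ both sides: 2304 ≥ 0 gives two branches ⇒ sqrt: 4*(4*x) = 48 or -48.
Step 3. [4*(4*x) = 48 or -48] 4·(inner) — divide through by 4. So div: 4*x = 12 or -12.
Step 4. [4*x = 12 or -12] divide by the outer 4 ⇒ div: x = 3 or -3.

Answer: x ∈ {-3, 3}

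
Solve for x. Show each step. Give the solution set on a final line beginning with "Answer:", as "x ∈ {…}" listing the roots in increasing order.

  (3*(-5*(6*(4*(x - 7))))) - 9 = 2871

Step 1. [(3*(-5*(6*(4*(x - 7))))) - 9 = 2871] add 9: x sits inside (… - 9), so sub: 3*(-5*(6*(4*(x - 7)))) = 2880.
Step 2. [3*(-5*(6*(4*(x - 7)))) = 2880] leading coefficient 3: divide by 3, so div: -5*(6*(4*(x - 7))) = 960.
Step 3. [-5*(6*(4*(x - 7))) = 960] leading coefficient -5: divide by -5, so div: 6*(4*(x - 7)) = -192.
Step 4. [6*(4*(x - 7)) = -192] 6 out front; divide by 6. So div: 4*(x - 7) = -32.
Step 5. [4*(x - 7) = -32] 4·(inner) — divide through by 4. So div: x - 7 = -8.
Step 6. [x - 7 = -8] the outer -7 inverts by adding 7 ⇒ sub: x = -1.

Answer: x ∈ {-1}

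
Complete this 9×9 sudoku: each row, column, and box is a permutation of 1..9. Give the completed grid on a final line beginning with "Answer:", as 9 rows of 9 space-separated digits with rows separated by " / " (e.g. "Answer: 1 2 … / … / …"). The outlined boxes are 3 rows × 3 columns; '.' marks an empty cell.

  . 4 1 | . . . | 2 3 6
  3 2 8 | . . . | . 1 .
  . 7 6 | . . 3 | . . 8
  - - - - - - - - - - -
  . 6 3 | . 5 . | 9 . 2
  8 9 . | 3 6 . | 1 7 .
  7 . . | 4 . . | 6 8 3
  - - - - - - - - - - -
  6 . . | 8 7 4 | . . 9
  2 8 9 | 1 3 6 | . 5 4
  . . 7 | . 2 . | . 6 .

Step 1. [r7c2∈{1,3,5}] row 7 places 1 nowhere but r7c2 ⇒ r7c2=1.
Step 2. [r7c3∈{5}] r7c3 is down to just 5, so r7c3=5.
Step 3. [r3c8∈{4,9}] in col 8, 9 fits only at r3c8. So r3c8=9.
Step 4. [r1c1∈{5,9}] r1c1 is the only open cell in col 1 admitting 9, so r1c1=9.
Step 5. [r2c9∈{5,7}] col 9 places 7 nowhere but r2c9, so r2c9=7.
Step 6. [r4c6∈{1,7,8}] row 4 places 8 nowhere but r4c6, so r4c6=8.
Step 7. [r6c6∈{1,2,9}] in col 6, 1 fits only at r6c6. So r6c6=1.
Step 8. [r5c3∈{2,4}] across row 5, 4 lands solely at r5c3. So r5c3=4.
Step 9. [r3c1∈{5}] r3c1 is down to just 5 ⇒ r3c1=5.
Step 10. [r2c7∈{4,5}] r2c7 is the only open cell in col 7 admitting 5, so r2c7=5.
Step 11. [r2c6∈{9}] r2c6 is down to just 9, so r2c6=9.
Step 12. [r1c6∈{5,7}] r1c6 is the only open cell in col 6 admitting 7 ⇒ r1c6=7.
Step 13. [r9c4∈{5,9}] across row 9, 9 lands solely at r9c4 ⇒ r9c4=9.
Step 14. [r3c7∈{4}] nothing but 4 survives at r3c7. So r3c7=4.
Step 15. [r7c7∈{3}] r7c7 has the single candidate 3 ⇒ r7c7=3.
Step 16. [r9c9∈{1}] r9c9 is down to just 1 ⇒ r9c9=1.
Step 17. [r2c4∈{6}] nothing but 6 survives at r2c4. So r2c4=6.
Step 18. [r5c9∈{5}] r5c9 has the single candidate 5, so r5c9=5.
Step 19. [r6c5∈{9}] only 9 remains possible at r6c5. So r6c5=9.
Step 20. [r3c5∈{1}] nothing but 1 survives at r3c5. So r3c5=1.
Step 21. [r8c7∈{7}] r8c7 is down to just 7, so r8c7=7.
Step 22. [r9c6∈{5}] nothing but 5 survives at r9c6. So r9c6=5.
Step 23. [r2c5∈{4}] r2c5 is down to just 4, so r2c5=4.
Step 24. [r5c6∈{2}] only 2 remains possible at r5c6, so r5c6=2.
Step 25. [r9c7∈{8}] r9c7 has the single candidate 8 ⇒ r9c7=8.
Step 26. [r4c4∈{7}] r4c4 has the single candidate 7, so r4c4=7.
Step 27. [r3c4∈{2}] nothing but 2 survives at r3c4, so r3c4=2.
Step 28. [r1c5∈{8}] nothing but 8 survives at r1c5 ⇒ r1c5=8.
Step 29. [r6c3∈{2}] r6c3's peers cover all but 2 ⇒ r6c3=2.
Step 30. [r7c8∈{2}] nothing but 2 survives at r7c8 ⇒ r7c8=2.
Step 31. [r9c2∈{3}] only 3 remains possible at r9c2, so r9c2=3.
Step 32. [r1c4∈{5}] r1c4's peers cover all but 5 ⇒ r1c4=5.
Step 33. [r4c1∈{1}] r4c1's peers cover all but 1 ⇒ r4c1=1.
Step 34. [r9c1∈{4}] r9c1 has the single candidate 4 ⇒ r9c1=4.
Step 35. [r6c2∈{5}] r6c2's peers cover all but 5 ⇒ r6c2=5.
Step 36. [r4c8∈{4}] r4c8 has the single candidate 4, so r4c8=4.

Answer: 9 4 1 5 8 7 2 3 6 / 3 2 8 6 4 9 5 1 7 / 5 7 6 2 1 3 4 9 8 / 1 6 3 7 5 8 9 4 2 / 8 9 4 3 6 2 1 7 5 / 7 5 2 4 9 1 6 8 3 / 6 1 5 8 7 4 3 2 9 / 2 8 9 1 3 6 7 5 4 / 4 3 7 9 2 5 8 6 1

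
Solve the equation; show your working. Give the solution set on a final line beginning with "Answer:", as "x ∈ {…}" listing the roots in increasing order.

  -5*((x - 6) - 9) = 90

Step 1. [-5*((x - 6) - 9) = 90] LHS = -5·(…); ÷-5 both sides ⇒ div: (x - 6) - 9 = -18.
Step 2. [(x - 6) - 9 = -18] 9 comes off first (add 9), so sub: x - 6 = -9.
Step 3. [x - 6 = -9] the outer -6 inverts by adding 6 ⇒ sub: x = -3.

Answer: x ∈ {-3}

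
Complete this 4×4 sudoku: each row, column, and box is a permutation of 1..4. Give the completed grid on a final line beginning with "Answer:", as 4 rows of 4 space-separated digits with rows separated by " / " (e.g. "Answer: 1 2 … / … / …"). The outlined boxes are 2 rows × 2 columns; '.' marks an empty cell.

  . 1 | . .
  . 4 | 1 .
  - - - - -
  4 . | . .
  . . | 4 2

Step 1. [r2c4∈{3}] nothing but 3 survives at r2c4 ⇒ r2c4=3.
Step 2. [r1c1∈{2,3}] across row 1, 3 lands solely at r1c1. So r1c1=3.
Step 3. [r3c3∈{3}] only 3 remains possible at r3c3, so r3c3=3.
Step 4. [r4c2∈{3}] nothing but 3 survives at r4c2. So r4c2=3.
Step 5. [r3c2∈{2}] r3c2 is down to just 2. So r3c2=2.
Step 6. [r3c4∈{1}] nothing but 1 survives at r3c4. So r3c4=1.
Step 7. [r1c4∈{4}] r1c4 is down to just 4 ⇒ r1c4=4.
Step 8. [r4c1∈{1}] nothing but 1 survives at r4c1, so r4c1=1.
Step 9. [r2c1∈{2}] only 2 remains possible at r2c1. So r2c1=2.
Step 10. [r1c3∈{2}] r1c3 is down to just 2 ⇒ r1c3=2.

Answer: 3 1 2 4 / 2 4 1 3 / 4 2 3 1 / 1 3 4 2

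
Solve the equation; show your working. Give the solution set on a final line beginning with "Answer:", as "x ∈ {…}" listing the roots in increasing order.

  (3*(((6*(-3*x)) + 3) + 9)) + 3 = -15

Step 1. [(3*(((6*(-3*x)) + 3) + 9)) + 3 = -15] 3 comes off first (subtract 3) ⇒ sub: 3*(((6*(-3*x)) + 3) + 9) = -18.
Step 2. [3*(((6*(-3*x)) + 3) + 9) = -18] divide by the outer 3, so div: ((6*(-3*x)) + 3) + 9 = -6.
Step 3. [((6*(-3*x)) + 3) + 9 = -6] +9 is outermost — subtract 9 both sides. So sub: (6*(-3*x)) + 3 = -15.
Step 4. [(6*(-3*x)) + 3 = -15] +3 is outermost — subtract 3 both sides ⇒ sub: 6*(-3*x) = -18.
Step 5. [6*(-3*x) = -18] 6·(inner) — divide through by 6 ⇒ div: -3*x = -3.
Step 6. [-3*x = -3] LHS = -3·(…); ÷-3 both sides, so div: x = 1.

Answer: x ∈ {1}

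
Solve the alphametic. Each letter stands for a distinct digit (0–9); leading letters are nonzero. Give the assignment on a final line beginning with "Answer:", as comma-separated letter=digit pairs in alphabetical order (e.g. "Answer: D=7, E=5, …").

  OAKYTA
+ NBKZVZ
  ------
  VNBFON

Step 1. [col 1: A + Z ≡ N (mod 10)] column 1 (A + Z ≡ N (mod 10), carry-in 0) doesn't pin N yet; pick N=8 and continue. So N=8.
Step 2. [col 1: A + Z ≡ N (mod 10)] column 1 (A + Z ≡ N (mod 10), carry-in 0) doesn't pin Z yet; pick Z=5 and continue. So Z=5.
Step 3. [col 1: A + Z ≡ N (mod 10)] column 1 reads A+Z+carry(0)=N with Z=5, N=8; with digits 5,8 already taken and all letters distinct, the only value for A is 3, so A=3.
Step 4. [col 2: T + V ≡ O (mod 10)] no forcing yet in column 2 (carry-in 0); V=9 is free and consistent — try it ⇒ V=9.
Step 5. [col 2: T + V ≡ O (mod 10)] column 2 (T + V ≡ O (mod 10), carry-in 0) doesn't pin T yet; pick T=2 and continue ⇒ T=2.
Step 6. [col 2: T + V ≡ O (mod 10)] from column 2 (T=2, V=9, carry-in 0, digits 2,3,5,8,9 already taken and all letters distinct): O must equal 1 ⇒ O=1.
Step 7. [col 3: Y + Z ≡ F (mod 10)] several values work for F in column 3 (Y + Z ≡ F (mod 10), carry-in 1); try F=6 ⇒ F=6.
Step 8. [col 3: Y + Z ≡ F (mod 10)] column 3: given Z=5, F=6, carry-in 1, and digits 1,2,3,5,6,8,9 already taken and all letters distinct, Y+Z≡F (mod 10) forces Y=0, so Y=0.
Step 9. [col 4: K + K ≡ B (mod 10)] column 4: given nothing yet, carry-in 0, and digits 0,1,2,3,5,6,8,9 already taken and all letters distinct, K+K≡B (mod 10) forces B=4. So B=4.
Step 10. [col 4: K + K ≡ B (mod 10)] from column 4 (B=4, carry-in 0, digits 0,1,2,3,4,5,6,8,9 already taken and all letters distinct): K must equal 7 ⇒ K=7.

Answer: A=3, B=4, F=6, K=7, N=8, O=1, T=2, V=9, Y=0, Z=5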